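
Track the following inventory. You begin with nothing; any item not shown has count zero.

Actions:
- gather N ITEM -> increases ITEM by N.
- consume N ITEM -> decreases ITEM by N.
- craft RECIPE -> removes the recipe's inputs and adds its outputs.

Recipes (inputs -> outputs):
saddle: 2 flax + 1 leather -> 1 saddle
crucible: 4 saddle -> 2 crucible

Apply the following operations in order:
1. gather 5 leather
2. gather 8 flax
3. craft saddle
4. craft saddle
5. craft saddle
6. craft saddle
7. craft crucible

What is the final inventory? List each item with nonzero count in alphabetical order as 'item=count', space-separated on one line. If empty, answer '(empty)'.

Answer: crucible=2 leather=1

Derivation:
After 1 (gather 5 leather): leather=5
After 2 (gather 8 flax): flax=8 leather=5
After 3 (craft saddle): flax=6 leather=4 saddle=1
After 4 (craft saddle): flax=4 leather=3 saddle=2
After 5 (craft saddle): flax=2 leather=2 saddle=3
After 6 (craft saddle): leather=1 saddle=4
After 7 (craft crucible): crucible=2 leather=1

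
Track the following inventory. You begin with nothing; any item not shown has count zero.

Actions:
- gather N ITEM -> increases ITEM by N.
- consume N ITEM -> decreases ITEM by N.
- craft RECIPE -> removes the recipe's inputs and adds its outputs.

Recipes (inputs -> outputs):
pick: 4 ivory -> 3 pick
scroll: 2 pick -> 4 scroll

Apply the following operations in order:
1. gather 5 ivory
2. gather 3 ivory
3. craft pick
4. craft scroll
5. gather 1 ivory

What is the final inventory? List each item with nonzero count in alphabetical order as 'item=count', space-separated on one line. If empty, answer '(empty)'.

After 1 (gather 5 ivory): ivory=5
After 2 (gather 3 ivory): ivory=8
After 3 (craft pick): ivory=4 pick=3
After 4 (craft scroll): ivory=4 pick=1 scroll=4
After 5 (gather 1 ivory): ivory=5 pick=1 scroll=4

Answer: ivory=5 pick=1 scroll=4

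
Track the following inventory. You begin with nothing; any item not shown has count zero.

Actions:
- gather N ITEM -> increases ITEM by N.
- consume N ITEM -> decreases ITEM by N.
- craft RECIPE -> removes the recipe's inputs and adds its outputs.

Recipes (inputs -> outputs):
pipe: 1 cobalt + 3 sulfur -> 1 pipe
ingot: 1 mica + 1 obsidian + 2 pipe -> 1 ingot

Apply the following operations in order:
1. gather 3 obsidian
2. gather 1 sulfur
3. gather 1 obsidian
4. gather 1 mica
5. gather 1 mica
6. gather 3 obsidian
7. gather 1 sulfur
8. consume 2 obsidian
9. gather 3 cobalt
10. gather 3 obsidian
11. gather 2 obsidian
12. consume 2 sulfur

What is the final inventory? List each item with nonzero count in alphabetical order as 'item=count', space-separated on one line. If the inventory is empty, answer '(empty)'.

Answer: cobalt=3 mica=2 obsidian=10

Derivation:
After 1 (gather 3 obsidian): obsidian=3
After 2 (gather 1 sulfur): obsidian=3 sulfur=1
After 3 (gather 1 obsidian): obsidian=4 sulfur=1
After 4 (gather 1 mica): mica=1 obsidian=4 sulfur=1
After 5 (gather 1 mica): mica=2 obsidian=4 sulfur=1
After 6 (gather 3 obsidian): mica=2 obsidian=7 sulfur=1
After 7 (gather 1 sulfur): mica=2 obsidian=7 sulfur=2
After 8 (consume 2 obsidian): mica=2 obsidian=5 sulfur=2
After 9 (gather 3 cobalt): cobalt=3 mica=2 obsidian=5 sulfur=2
After 10 (gather 3 obsidian): cobalt=3 mica=2 obsidian=8 sulfur=2
After 11 (gather 2 obsidian): cobalt=3 mica=2 obsidian=10 sulfur=2
After 12 (consume 2 sulfur): cobalt=3 mica=2 obsidian=10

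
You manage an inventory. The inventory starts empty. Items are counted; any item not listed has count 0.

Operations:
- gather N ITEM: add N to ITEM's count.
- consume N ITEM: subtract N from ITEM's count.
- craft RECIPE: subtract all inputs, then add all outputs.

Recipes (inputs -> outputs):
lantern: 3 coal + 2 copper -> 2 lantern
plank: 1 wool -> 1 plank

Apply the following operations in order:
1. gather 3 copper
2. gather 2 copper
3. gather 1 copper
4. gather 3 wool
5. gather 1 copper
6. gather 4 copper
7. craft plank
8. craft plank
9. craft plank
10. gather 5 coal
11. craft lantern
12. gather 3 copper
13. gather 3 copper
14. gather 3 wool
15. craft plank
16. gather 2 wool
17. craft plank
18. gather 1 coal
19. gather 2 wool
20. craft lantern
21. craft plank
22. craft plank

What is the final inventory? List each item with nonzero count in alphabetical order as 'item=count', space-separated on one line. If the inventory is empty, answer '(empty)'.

After 1 (gather 3 copper): copper=3
After 2 (gather 2 copper): copper=5
After 3 (gather 1 copper): copper=6
After 4 (gather 3 wool): copper=6 wool=3
After 5 (gather 1 copper): copper=7 wool=3
After 6 (gather 4 copper): copper=11 wool=3
After 7 (craft plank): copper=11 plank=1 wool=2
After 8 (craft plank): copper=11 plank=2 wool=1
After 9 (craft plank): copper=11 plank=3
After 10 (gather 5 coal): coal=5 copper=11 plank=3
After 11 (craft lantern): coal=2 copper=9 lantern=2 plank=3
After 12 (gather 3 copper): coal=2 copper=12 lantern=2 plank=3
After 13 (gather 3 copper): coal=2 copper=15 lantern=2 plank=3
After 14 (gather 3 wool): coal=2 copper=15 lantern=2 plank=3 wool=3
After 15 (craft plank): coal=2 copper=15 lantern=2 plank=4 wool=2
After 16 (gather 2 wool): coal=2 copper=15 lantern=2 plank=4 wool=4
After 17 (craft plank): coal=2 copper=15 lantern=2 plank=5 wool=3
After 18 (gather 1 coal): coal=3 copper=15 lantern=2 plank=5 wool=3
After 19 (gather 2 wool): coal=3 copper=15 lantern=2 plank=5 wool=5
After 20 (craft lantern): copper=13 lantern=4 plank=5 wool=5
After 21 (craft plank): copper=13 lantern=4 plank=6 wool=4
After 22 (craft plank): copper=13 lantern=4 plank=7 wool=3

Answer: copper=13 lantern=4 plank=7 wool=3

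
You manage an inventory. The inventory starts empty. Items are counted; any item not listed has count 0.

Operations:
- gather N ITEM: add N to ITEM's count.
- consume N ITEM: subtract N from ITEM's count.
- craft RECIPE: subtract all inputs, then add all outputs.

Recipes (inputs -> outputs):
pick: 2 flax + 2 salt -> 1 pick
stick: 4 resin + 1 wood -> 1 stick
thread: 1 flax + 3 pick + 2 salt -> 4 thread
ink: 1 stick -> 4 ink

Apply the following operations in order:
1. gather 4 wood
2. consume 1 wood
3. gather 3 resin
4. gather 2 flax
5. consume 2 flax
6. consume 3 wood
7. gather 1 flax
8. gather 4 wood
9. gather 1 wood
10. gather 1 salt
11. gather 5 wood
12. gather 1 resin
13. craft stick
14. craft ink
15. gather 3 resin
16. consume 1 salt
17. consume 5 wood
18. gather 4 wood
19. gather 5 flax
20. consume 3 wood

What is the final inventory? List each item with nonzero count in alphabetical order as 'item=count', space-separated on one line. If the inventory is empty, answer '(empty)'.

After 1 (gather 4 wood): wood=4
After 2 (consume 1 wood): wood=3
After 3 (gather 3 resin): resin=3 wood=3
After 4 (gather 2 flax): flax=2 resin=3 wood=3
After 5 (consume 2 flax): resin=3 wood=3
After 6 (consume 3 wood): resin=3
After 7 (gather 1 flax): flax=1 resin=3
After 8 (gather 4 wood): flax=1 resin=3 wood=4
After 9 (gather 1 wood): flax=1 resin=3 wood=5
After 10 (gather 1 salt): flax=1 resin=3 salt=1 wood=5
After 11 (gather 5 wood): flax=1 resin=3 salt=1 wood=10
After 12 (gather 1 resin): flax=1 resin=4 salt=1 wood=10
After 13 (craft stick): flax=1 salt=1 stick=1 wood=9
After 14 (craft ink): flax=1 ink=4 salt=1 wood=9
After 15 (gather 3 resin): flax=1 ink=4 resin=3 salt=1 wood=9
After 16 (consume 1 salt): flax=1 ink=4 resin=3 wood=9
After 17 (consume 5 wood): flax=1 ink=4 resin=3 wood=4
After 18 (gather 4 wood): flax=1 ink=4 resin=3 wood=8
After 19 (gather 5 flax): flax=6 ink=4 resin=3 wood=8
After 20 (consume 3 wood): flax=6 ink=4 resin=3 wood=5

Answer: flax=6 ink=4 resin=3 wood=5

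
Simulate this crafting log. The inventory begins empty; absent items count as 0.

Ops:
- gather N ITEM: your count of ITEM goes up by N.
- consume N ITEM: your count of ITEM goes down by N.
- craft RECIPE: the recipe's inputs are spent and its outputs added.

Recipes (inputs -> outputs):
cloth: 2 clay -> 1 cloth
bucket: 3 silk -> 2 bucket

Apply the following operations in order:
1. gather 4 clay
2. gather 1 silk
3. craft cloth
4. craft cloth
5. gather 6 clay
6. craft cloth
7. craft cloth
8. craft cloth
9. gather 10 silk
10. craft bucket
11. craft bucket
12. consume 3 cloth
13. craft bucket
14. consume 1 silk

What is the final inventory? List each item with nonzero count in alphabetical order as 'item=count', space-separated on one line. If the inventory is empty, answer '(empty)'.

Answer: bucket=6 cloth=2 silk=1

Derivation:
After 1 (gather 4 clay): clay=4
After 2 (gather 1 silk): clay=4 silk=1
After 3 (craft cloth): clay=2 cloth=1 silk=1
After 4 (craft cloth): cloth=2 silk=1
After 5 (gather 6 clay): clay=6 cloth=2 silk=1
After 6 (craft cloth): clay=4 cloth=3 silk=1
After 7 (craft cloth): clay=2 cloth=4 silk=1
After 8 (craft cloth): cloth=5 silk=1
After 9 (gather 10 silk): cloth=5 silk=11
After 10 (craft bucket): bucket=2 cloth=5 silk=8
After 11 (craft bucket): bucket=4 cloth=5 silk=5
After 12 (consume 3 cloth): bucket=4 cloth=2 silk=5
After 13 (craft bucket): bucket=6 cloth=2 silk=2
After 14 (consume 1 silk): bucket=6 cloth=2 silk=1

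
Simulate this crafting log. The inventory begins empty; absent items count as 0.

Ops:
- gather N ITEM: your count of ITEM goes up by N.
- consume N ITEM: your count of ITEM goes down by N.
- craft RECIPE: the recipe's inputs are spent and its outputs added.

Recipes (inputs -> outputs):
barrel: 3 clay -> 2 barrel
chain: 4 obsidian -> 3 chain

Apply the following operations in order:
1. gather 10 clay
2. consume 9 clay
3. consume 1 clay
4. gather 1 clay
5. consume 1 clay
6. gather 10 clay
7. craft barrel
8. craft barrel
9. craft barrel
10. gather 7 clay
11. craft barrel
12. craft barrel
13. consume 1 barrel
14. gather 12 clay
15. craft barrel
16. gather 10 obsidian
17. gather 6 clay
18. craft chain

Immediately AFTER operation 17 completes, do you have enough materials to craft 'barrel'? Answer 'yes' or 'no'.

Answer: yes

Derivation:
After 1 (gather 10 clay): clay=10
After 2 (consume 9 clay): clay=1
After 3 (consume 1 clay): (empty)
After 4 (gather 1 clay): clay=1
After 5 (consume 1 clay): (empty)
After 6 (gather 10 clay): clay=10
After 7 (craft barrel): barrel=2 clay=7
After 8 (craft barrel): barrel=4 clay=4
After 9 (craft barrel): barrel=6 clay=1
After 10 (gather 7 clay): barrel=6 clay=8
After 11 (craft barrel): barrel=8 clay=5
After 12 (craft barrel): barrel=10 clay=2
After 13 (consume 1 barrel): barrel=9 clay=2
After 14 (gather 12 clay): barrel=9 clay=14
After 15 (craft barrel): barrel=11 clay=11
After 16 (gather 10 obsidian): barrel=11 clay=11 obsidian=10
After 17 (gather 6 clay): barrel=11 clay=17 obsidian=10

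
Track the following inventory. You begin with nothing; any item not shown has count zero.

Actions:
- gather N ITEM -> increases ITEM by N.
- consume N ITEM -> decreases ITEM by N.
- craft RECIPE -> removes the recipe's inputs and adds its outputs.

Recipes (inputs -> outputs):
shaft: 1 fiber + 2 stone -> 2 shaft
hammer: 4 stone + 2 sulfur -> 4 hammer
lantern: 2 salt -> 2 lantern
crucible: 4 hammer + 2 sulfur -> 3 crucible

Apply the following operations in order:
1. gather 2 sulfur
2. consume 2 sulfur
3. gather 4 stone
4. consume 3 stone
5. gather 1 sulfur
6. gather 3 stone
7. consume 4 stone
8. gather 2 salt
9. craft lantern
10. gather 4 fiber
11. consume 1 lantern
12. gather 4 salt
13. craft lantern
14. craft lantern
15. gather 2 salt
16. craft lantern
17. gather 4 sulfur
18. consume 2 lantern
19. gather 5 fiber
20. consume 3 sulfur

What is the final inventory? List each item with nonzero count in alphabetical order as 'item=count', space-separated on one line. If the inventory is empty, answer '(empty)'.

After 1 (gather 2 sulfur): sulfur=2
After 2 (consume 2 sulfur): (empty)
After 3 (gather 4 stone): stone=4
After 4 (consume 3 stone): stone=1
After 5 (gather 1 sulfur): stone=1 sulfur=1
After 6 (gather 3 stone): stone=4 sulfur=1
After 7 (consume 4 stone): sulfur=1
After 8 (gather 2 salt): salt=2 sulfur=1
After 9 (craft lantern): lantern=2 sulfur=1
After 10 (gather 4 fiber): fiber=4 lantern=2 sulfur=1
After 11 (consume 1 lantern): fiber=4 lantern=1 sulfur=1
After 12 (gather 4 salt): fiber=4 lantern=1 salt=4 sulfur=1
After 13 (craft lantern): fiber=4 lantern=3 salt=2 sulfur=1
After 14 (craft lantern): fiber=4 lantern=5 sulfur=1
After 15 (gather 2 salt): fiber=4 lantern=5 salt=2 sulfur=1
After 16 (craft lantern): fiber=4 lantern=7 sulfur=1
After 17 (gather 4 sulfur): fiber=4 lantern=7 sulfur=5
After 18 (consume 2 lantern): fiber=4 lantern=5 sulfur=5
After 19 (gather 5 fiber): fiber=9 lantern=5 sulfur=5
After 20 (consume 3 sulfur): fiber=9 lantern=5 sulfur=2

Answer: fiber=9 lantern=5 sulfur=2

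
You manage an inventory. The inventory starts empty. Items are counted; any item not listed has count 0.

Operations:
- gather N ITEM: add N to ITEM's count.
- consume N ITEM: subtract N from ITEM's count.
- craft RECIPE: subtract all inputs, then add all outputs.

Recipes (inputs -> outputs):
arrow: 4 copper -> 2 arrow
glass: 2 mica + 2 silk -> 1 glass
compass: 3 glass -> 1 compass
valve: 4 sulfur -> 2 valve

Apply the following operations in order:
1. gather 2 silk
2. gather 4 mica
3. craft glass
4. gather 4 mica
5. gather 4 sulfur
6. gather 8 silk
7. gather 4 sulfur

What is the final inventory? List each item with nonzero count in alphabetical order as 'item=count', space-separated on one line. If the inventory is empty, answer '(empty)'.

Answer: glass=1 mica=6 silk=8 sulfur=8

Derivation:
After 1 (gather 2 silk): silk=2
After 2 (gather 4 mica): mica=4 silk=2
After 3 (craft glass): glass=1 mica=2
After 4 (gather 4 mica): glass=1 mica=6
After 5 (gather 4 sulfur): glass=1 mica=6 sulfur=4
After 6 (gather 8 silk): glass=1 mica=6 silk=8 sulfur=4
After 7 (gather 4 sulfur): glass=1 mica=6 silk=8 sulfur=8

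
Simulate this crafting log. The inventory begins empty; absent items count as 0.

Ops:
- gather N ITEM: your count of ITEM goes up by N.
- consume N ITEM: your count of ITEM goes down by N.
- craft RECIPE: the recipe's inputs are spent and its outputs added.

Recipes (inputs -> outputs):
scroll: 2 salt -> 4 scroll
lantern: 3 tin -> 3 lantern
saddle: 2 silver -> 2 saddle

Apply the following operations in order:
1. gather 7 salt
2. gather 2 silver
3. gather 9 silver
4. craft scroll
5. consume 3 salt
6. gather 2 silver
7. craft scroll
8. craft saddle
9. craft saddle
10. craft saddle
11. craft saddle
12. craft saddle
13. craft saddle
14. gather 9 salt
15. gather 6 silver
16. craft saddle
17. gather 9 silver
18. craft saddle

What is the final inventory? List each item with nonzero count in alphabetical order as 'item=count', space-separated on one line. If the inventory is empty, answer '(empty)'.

Answer: saddle=16 salt=9 scroll=8 silver=12

Derivation:
After 1 (gather 7 salt): salt=7
After 2 (gather 2 silver): salt=7 silver=2
After 3 (gather 9 silver): salt=7 silver=11
After 4 (craft scroll): salt=5 scroll=4 silver=11
After 5 (consume 3 salt): salt=2 scroll=4 silver=11
After 6 (gather 2 silver): salt=2 scroll=4 silver=13
After 7 (craft scroll): scroll=8 silver=13
After 8 (craft saddle): saddle=2 scroll=8 silver=11
After 9 (craft saddle): saddle=4 scroll=8 silver=9
After 10 (craft saddle): saddle=6 scroll=8 silver=7
After 11 (craft saddle): saddle=8 scroll=8 silver=5
After 12 (craft saddle): saddle=10 scroll=8 silver=3
After 13 (craft saddle): saddle=12 scroll=8 silver=1
After 14 (gather 9 salt): saddle=12 salt=9 scroll=8 silver=1
After 15 (gather 6 silver): saddle=12 salt=9 scroll=8 silver=7
After 16 (craft saddle): saddle=14 salt=9 scroll=8 silver=5
After 17 (gather 9 silver): saddle=14 salt=9 scroll=8 silver=14
After 18 (craft saddle): saddle=16 salt=9 scroll=8 silver=12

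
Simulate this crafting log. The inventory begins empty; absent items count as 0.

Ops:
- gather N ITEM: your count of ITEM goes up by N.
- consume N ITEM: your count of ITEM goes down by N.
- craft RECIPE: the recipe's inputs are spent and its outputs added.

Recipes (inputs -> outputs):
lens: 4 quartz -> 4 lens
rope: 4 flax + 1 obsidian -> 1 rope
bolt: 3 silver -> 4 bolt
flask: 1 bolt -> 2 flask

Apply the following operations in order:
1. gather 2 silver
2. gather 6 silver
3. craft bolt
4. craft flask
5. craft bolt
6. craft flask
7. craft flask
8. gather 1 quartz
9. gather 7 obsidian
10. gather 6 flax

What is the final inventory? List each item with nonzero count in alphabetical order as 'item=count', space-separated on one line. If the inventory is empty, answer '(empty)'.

After 1 (gather 2 silver): silver=2
After 2 (gather 6 silver): silver=8
After 3 (craft bolt): bolt=4 silver=5
After 4 (craft flask): bolt=3 flask=2 silver=5
After 5 (craft bolt): bolt=7 flask=2 silver=2
After 6 (craft flask): bolt=6 flask=4 silver=2
After 7 (craft flask): bolt=5 flask=6 silver=2
After 8 (gather 1 quartz): bolt=5 flask=6 quartz=1 silver=2
After 9 (gather 7 obsidian): bolt=5 flask=6 obsidian=7 quartz=1 silver=2
After 10 (gather 6 flax): bolt=5 flask=6 flax=6 obsidian=7 quartz=1 silver=2

Answer: bolt=5 flask=6 flax=6 obsidian=7 quartz=1 silver=2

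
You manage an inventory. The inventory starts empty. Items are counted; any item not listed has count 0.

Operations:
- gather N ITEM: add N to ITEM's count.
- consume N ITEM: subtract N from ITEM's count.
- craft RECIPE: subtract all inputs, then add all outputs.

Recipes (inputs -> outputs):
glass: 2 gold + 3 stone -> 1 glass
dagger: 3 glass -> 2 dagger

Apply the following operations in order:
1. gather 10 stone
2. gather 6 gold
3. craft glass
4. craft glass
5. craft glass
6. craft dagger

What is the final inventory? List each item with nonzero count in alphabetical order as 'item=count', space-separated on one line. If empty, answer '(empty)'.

Answer: dagger=2 stone=1

Derivation:
After 1 (gather 10 stone): stone=10
After 2 (gather 6 gold): gold=6 stone=10
After 3 (craft glass): glass=1 gold=4 stone=7
After 4 (craft glass): glass=2 gold=2 stone=4
After 5 (craft glass): glass=3 stone=1
After 6 (craft dagger): dagger=2 stone=1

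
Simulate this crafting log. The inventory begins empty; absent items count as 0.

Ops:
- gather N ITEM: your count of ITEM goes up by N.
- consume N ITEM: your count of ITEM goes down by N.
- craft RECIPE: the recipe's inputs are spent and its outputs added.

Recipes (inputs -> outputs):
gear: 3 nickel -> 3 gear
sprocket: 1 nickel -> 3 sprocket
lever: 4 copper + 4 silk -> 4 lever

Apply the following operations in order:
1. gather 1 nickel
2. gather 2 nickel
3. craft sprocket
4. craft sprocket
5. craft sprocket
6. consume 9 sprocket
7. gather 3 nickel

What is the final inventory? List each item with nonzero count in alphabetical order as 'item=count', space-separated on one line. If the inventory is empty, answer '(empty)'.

After 1 (gather 1 nickel): nickel=1
After 2 (gather 2 nickel): nickel=3
After 3 (craft sprocket): nickel=2 sprocket=3
After 4 (craft sprocket): nickel=1 sprocket=6
After 5 (craft sprocket): sprocket=9
After 6 (consume 9 sprocket): (empty)
After 7 (gather 3 nickel): nickel=3

Answer: nickel=3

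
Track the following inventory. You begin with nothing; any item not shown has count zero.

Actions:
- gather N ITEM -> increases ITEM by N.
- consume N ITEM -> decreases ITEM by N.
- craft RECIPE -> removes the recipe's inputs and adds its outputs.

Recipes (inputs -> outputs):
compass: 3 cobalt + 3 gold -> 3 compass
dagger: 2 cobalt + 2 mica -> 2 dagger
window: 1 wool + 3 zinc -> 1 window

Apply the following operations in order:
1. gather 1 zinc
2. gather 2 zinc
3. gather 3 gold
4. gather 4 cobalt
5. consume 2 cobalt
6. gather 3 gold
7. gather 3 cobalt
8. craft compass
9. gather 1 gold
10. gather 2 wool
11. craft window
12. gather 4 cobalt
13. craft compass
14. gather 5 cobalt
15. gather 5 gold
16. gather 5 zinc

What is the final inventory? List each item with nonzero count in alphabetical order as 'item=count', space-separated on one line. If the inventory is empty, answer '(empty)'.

Answer: cobalt=8 compass=6 gold=6 window=1 wool=1 zinc=5

Derivation:
After 1 (gather 1 zinc): zinc=1
After 2 (gather 2 zinc): zinc=3
After 3 (gather 3 gold): gold=3 zinc=3
After 4 (gather 4 cobalt): cobalt=4 gold=3 zinc=3
After 5 (consume 2 cobalt): cobalt=2 gold=3 zinc=3
After 6 (gather 3 gold): cobalt=2 gold=6 zinc=3
After 7 (gather 3 cobalt): cobalt=5 gold=6 zinc=3
After 8 (craft compass): cobalt=2 compass=3 gold=3 zinc=3
After 9 (gather 1 gold): cobalt=2 compass=3 gold=4 zinc=3
After 10 (gather 2 wool): cobalt=2 compass=3 gold=4 wool=2 zinc=3
After 11 (craft window): cobalt=2 compass=3 gold=4 window=1 wool=1
After 12 (gather 4 cobalt): cobalt=6 compass=3 gold=4 window=1 wool=1
After 13 (craft compass): cobalt=3 compass=6 gold=1 window=1 wool=1
After 14 (gather 5 cobalt): cobalt=8 compass=6 gold=1 window=1 wool=1
After 15 (gather 5 gold): cobalt=8 compass=6 gold=6 window=1 wool=1
After 16 (gather 5 zinc): cobalt=8 compass=6 gold=6 window=1 wool=1 zinc=5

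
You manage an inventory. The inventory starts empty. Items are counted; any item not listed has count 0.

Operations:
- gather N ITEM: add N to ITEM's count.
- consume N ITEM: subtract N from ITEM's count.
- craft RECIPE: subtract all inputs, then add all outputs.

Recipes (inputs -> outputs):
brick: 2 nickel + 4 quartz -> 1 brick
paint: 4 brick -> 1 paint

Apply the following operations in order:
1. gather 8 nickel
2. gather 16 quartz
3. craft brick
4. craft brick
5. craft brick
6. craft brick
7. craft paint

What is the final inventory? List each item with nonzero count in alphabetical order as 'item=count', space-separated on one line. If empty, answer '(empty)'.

Answer: paint=1

Derivation:
After 1 (gather 8 nickel): nickel=8
After 2 (gather 16 quartz): nickel=8 quartz=16
After 3 (craft brick): brick=1 nickel=6 quartz=12
After 4 (craft brick): brick=2 nickel=4 quartz=8
After 5 (craft brick): brick=3 nickel=2 quartz=4
After 6 (craft brick): brick=4
After 7 (craft paint): paint=1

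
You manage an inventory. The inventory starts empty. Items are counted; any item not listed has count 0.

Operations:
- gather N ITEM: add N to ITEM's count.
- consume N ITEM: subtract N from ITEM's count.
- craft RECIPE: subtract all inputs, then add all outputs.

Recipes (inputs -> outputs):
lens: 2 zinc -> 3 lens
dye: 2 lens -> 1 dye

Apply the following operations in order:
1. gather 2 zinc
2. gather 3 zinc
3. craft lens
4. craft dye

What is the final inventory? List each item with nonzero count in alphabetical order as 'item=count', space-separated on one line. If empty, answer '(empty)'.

After 1 (gather 2 zinc): zinc=2
After 2 (gather 3 zinc): zinc=5
After 3 (craft lens): lens=3 zinc=3
After 4 (craft dye): dye=1 lens=1 zinc=3

Answer: dye=1 lens=1 zinc=3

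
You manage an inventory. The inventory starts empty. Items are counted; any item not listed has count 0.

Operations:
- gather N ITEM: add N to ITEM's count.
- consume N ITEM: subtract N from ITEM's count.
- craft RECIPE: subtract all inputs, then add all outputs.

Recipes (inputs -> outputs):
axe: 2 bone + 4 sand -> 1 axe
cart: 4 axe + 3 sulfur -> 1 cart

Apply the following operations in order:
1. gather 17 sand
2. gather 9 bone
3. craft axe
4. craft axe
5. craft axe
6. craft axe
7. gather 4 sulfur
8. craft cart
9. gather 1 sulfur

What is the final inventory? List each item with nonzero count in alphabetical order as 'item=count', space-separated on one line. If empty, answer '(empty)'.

After 1 (gather 17 sand): sand=17
After 2 (gather 9 bone): bone=9 sand=17
After 3 (craft axe): axe=1 bone=7 sand=13
After 4 (craft axe): axe=2 bone=5 sand=9
After 5 (craft axe): axe=3 bone=3 sand=5
After 6 (craft axe): axe=4 bone=1 sand=1
After 7 (gather 4 sulfur): axe=4 bone=1 sand=1 sulfur=4
After 8 (craft cart): bone=1 cart=1 sand=1 sulfur=1
After 9 (gather 1 sulfur): bone=1 cart=1 sand=1 sulfur=2

Answer: bone=1 cart=1 sand=1 sulfur=2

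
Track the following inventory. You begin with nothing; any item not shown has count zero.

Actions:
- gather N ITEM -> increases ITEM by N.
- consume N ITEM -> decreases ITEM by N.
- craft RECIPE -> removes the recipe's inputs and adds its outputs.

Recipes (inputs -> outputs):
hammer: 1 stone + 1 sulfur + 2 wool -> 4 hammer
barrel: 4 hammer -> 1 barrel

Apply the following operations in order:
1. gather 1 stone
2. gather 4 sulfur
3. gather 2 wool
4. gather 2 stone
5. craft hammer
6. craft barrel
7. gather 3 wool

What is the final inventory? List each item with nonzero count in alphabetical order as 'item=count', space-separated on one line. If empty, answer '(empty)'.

After 1 (gather 1 stone): stone=1
After 2 (gather 4 sulfur): stone=1 sulfur=4
After 3 (gather 2 wool): stone=1 sulfur=4 wool=2
After 4 (gather 2 stone): stone=3 sulfur=4 wool=2
After 5 (craft hammer): hammer=4 stone=2 sulfur=3
After 6 (craft barrel): barrel=1 stone=2 sulfur=3
After 7 (gather 3 wool): barrel=1 stone=2 sulfur=3 wool=3

Answer: barrel=1 stone=2 sulfur=3 wool=3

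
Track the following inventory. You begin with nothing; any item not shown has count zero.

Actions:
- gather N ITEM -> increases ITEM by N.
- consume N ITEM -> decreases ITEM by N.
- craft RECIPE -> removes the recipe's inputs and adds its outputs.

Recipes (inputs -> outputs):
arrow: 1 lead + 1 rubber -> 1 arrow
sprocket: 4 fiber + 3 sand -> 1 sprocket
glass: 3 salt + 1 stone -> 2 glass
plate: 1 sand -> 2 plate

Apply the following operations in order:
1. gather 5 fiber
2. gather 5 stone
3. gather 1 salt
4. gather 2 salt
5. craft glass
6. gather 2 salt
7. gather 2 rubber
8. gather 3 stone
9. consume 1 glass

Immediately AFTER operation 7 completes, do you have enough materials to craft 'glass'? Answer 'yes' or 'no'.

After 1 (gather 5 fiber): fiber=5
After 2 (gather 5 stone): fiber=5 stone=5
After 3 (gather 1 salt): fiber=5 salt=1 stone=5
After 4 (gather 2 salt): fiber=5 salt=3 stone=5
After 5 (craft glass): fiber=5 glass=2 stone=4
After 6 (gather 2 salt): fiber=5 glass=2 salt=2 stone=4
After 7 (gather 2 rubber): fiber=5 glass=2 rubber=2 salt=2 stone=4

Answer: no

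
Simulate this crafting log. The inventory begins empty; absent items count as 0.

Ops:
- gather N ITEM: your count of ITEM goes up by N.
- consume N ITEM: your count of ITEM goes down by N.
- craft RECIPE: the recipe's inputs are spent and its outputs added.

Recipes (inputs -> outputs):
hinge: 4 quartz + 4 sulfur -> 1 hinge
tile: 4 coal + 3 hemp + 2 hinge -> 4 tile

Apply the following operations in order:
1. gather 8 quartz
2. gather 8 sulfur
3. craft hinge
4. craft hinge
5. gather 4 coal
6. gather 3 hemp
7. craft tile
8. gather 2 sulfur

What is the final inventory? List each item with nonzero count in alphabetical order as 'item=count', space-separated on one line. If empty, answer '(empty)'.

After 1 (gather 8 quartz): quartz=8
After 2 (gather 8 sulfur): quartz=8 sulfur=8
After 3 (craft hinge): hinge=1 quartz=4 sulfur=4
After 4 (craft hinge): hinge=2
After 5 (gather 4 coal): coal=4 hinge=2
After 6 (gather 3 hemp): coal=4 hemp=3 hinge=2
After 7 (craft tile): tile=4
After 8 (gather 2 sulfur): sulfur=2 tile=4

Answer: sulfur=2 tile=4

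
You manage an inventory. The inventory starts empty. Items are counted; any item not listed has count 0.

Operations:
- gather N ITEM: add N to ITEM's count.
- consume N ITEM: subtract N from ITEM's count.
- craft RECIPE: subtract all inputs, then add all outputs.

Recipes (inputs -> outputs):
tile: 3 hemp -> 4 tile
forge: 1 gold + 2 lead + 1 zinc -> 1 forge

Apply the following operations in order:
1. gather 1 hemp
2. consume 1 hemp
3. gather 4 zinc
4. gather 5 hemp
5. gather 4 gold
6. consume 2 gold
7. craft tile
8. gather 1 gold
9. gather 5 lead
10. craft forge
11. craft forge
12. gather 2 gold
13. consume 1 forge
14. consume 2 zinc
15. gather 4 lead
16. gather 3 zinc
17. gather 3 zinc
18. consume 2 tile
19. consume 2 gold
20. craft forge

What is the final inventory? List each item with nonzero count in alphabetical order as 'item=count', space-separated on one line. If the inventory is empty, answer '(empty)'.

After 1 (gather 1 hemp): hemp=1
After 2 (consume 1 hemp): (empty)
After 3 (gather 4 zinc): zinc=4
After 4 (gather 5 hemp): hemp=5 zinc=4
After 5 (gather 4 gold): gold=4 hemp=5 zinc=4
After 6 (consume 2 gold): gold=2 hemp=5 zinc=4
After 7 (craft tile): gold=2 hemp=2 tile=4 zinc=4
After 8 (gather 1 gold): gold=3 hemp=2 tile=4 zinc=4
After 9 (gather 5 lead): gold=3 hemp=2 lead=5 tile=4 zinc=4
After 10 (craft forge): forge=1 gold=2 hemp=2 lead=3 tile=4 zinc=3
After 11 (craft forge): forge=2 gold=1 hemp=2 lead=1 tile=4 zinc=2
After 12 (gather 2 gold): forge=2 gold=3 hemp=2 lead=1 tile=4 zinc=2
After 13 (consume 1 forge): forge=1 gold=3 hemp=2 lead=1 tile=4 zinc=2
After 14 (consume 2 zinc): forge=1 gold=3 hemp=2 lead=1 tile=4
After 15 (gather 4 lead): forge=1 gold=3 hemp=2 lead=5 tile=4
After 16 (gather 3 zinc): forge=1 gold=3 hemp=2 lead=5 tile=4 zinc=3
After 17 (gather 3 zinc): forge=1 gold=3 hemp=2 lead=5 tile=4 zinc=6
After 18 (consume 2 tile): forge=1 gold=3 hemp=2 lead=5 tile=2 zinc=6
After 19 (consume 2 gold): forge=1 gold=1 hemp=2 lead=5 tile=2 zinc=6
After 20 (craft forge): forge=2 hemp=2 lead=3 tile=2 zinc=5

Answer: forge=2 hemp=2 lead=3 tile=2 zinc=5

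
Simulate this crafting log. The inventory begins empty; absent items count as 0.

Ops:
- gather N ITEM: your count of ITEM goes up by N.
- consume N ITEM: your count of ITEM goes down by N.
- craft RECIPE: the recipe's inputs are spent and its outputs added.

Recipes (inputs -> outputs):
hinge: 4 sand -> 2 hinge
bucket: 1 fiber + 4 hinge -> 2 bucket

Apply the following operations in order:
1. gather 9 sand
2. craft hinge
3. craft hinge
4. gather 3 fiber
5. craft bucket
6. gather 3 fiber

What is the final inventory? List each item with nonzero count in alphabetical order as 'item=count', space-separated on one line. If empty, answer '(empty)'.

After 1 (gather 9 sand): sand=9
After 2 (craft hinge): hinge=2 sand=5
After 3 (craft hinge): hinge=4 sand=1
After 4 (gather 3 fiber): fiber=3 hinge=4 sand=1
After 5 (craft bucket): bucket=2 fiber=2 sand=1
After 6 (gather 3 fiber): bucket=2 fiber=5 sand=1

Answer: bucket=2 fiber=5 sand=1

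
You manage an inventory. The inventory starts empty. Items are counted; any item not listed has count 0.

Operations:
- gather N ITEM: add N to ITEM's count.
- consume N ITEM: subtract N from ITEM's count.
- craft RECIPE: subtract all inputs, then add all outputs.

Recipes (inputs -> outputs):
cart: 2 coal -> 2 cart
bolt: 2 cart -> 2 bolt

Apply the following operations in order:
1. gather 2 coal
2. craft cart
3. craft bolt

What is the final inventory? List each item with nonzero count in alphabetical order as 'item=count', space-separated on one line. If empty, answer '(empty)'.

Answer: bolt=2

Derivation:
After 1 (gather 2 coal): coal=2
After 2 (craft cart): cart=2
After 3 (craft bolt): bolt=2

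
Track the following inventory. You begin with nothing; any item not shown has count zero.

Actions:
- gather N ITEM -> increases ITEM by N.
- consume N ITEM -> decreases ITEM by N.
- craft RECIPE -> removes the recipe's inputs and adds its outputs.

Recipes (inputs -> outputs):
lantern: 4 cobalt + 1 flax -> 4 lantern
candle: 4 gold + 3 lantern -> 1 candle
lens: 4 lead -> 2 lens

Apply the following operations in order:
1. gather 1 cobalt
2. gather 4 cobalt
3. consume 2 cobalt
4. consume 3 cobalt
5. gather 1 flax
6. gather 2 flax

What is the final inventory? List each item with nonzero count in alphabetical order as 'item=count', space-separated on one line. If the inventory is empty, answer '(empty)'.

Answer: flax=3

Derivation:
After 1 (gather 1 cobalt): cobalt=1
After 2 (gather 4 cobalt): cobalt=5
After 3 (consume 2 cobalt): cobalt=3
After 4 (consume 3 cobalt): (empty)
After 5 (gather 1 flax): flax=1
After 6 (gather 2 flax): flax=3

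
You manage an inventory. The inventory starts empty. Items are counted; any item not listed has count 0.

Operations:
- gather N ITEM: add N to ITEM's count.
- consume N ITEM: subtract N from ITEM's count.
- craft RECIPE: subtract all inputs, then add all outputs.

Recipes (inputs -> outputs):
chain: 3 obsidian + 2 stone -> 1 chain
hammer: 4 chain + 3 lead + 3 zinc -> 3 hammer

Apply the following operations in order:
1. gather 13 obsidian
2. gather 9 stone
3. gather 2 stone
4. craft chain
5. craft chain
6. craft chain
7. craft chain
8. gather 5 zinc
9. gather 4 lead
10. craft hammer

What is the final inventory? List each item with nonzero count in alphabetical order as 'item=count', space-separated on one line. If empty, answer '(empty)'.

Answer: hammer=3 lead=1 obsidian=1 stone=3 zinc=2

Derivation:
After 1 (gather 13 obsidian): obsidian=13
After 2 (gather 9 stone): obsidian=13 stone=9
After 3 (gather 2 stone): obsidian=13 stone=11
After 4 (craft chain): chain=1 obsidian=10 stone=9
After 5 (craft chain): chain=2 obsidian=7 stone=7
After 6 (craft chain): chain=3 obsidian=4 stone=5
After 7 (craft chain): chain=4 obsidian=1 stone=3
After 8 (gather 5 zinc): chain=4 obsidian=1 stone=3 zinc=5
After 9 (gather 4 lead): chain=4 lead=4 obsidian=1 stone=3 zinc=5
After 10 (craft hammer): hammer=3 lead=1 obsidian=1 stone=3 zinc=2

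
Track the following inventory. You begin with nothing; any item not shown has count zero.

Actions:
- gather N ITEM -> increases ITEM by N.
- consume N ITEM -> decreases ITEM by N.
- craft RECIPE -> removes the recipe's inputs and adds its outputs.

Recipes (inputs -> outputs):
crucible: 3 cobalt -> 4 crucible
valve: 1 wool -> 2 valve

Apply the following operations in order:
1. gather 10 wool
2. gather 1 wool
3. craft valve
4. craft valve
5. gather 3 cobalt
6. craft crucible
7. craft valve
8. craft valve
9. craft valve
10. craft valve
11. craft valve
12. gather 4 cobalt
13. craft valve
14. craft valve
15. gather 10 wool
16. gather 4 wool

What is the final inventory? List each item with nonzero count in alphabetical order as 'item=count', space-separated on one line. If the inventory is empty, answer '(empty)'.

Answer: cobalt=4 crucible=4 valve=18 wool=16

Derivation:
After 1 (gather 10 wool): wool=10
After 2 (gather 1 wool): wool=11
After 3 (craft valve): valve=2 wool=10
After 4 (craft valve): valve=4 wool=9
After 5 (gather 3 cobalt): cobalt=3 valve=4 wool=9
After 6 (craft crucible): crucible=4 valve=4 wool=9
After 7 (craft valve): crucible=4 valve=6 wool=8
After 8 (craft valve): crucible=4 valve=8 wool=7
After 9 (craft valve): crucible=4 valve=10 wool=6
After 10 (craft valve): crucible=4 valve=12 wool=5
After 11 (craft valve): crucible=4 valve=14 wool=4
After 12 (gather 4 cobalt): cobalt=4 crucible=4 valve=14 wool=4
After 13 (craft valve): cobalt=4 crucible=4 valve=16 wool=3
After 14 (craft valve): cobalt=4 crucible=4 valve=18 wool=2
After 15 (gather 10 wool): cobalt=4 crucible=4 valve=18 wool=12
After 16 (gather 4 wool): cobalt=4 crucible=4 valve=18 wool=16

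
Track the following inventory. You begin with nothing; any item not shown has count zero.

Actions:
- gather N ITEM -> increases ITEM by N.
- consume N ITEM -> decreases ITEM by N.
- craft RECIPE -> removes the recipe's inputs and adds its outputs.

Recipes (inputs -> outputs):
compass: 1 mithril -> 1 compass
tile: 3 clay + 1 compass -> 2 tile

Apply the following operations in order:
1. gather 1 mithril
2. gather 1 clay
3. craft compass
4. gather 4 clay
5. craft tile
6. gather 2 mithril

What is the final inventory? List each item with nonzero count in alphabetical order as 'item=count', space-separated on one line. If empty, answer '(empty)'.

After 1 (gather 1 mithril): mithril=1
After 2 (gather 1 clay): clay=1 mithril=1
After 3 (craft compass): clay=1 compass=1
After 4 (gather 4 clay): clay=5 compass=1
After 5 (craft tile): clay=2 tile=2
After 6 (gather 2 mithril): clay=2 mithril=2 tile=2

Answer: clay=2 mithril=2 tile=2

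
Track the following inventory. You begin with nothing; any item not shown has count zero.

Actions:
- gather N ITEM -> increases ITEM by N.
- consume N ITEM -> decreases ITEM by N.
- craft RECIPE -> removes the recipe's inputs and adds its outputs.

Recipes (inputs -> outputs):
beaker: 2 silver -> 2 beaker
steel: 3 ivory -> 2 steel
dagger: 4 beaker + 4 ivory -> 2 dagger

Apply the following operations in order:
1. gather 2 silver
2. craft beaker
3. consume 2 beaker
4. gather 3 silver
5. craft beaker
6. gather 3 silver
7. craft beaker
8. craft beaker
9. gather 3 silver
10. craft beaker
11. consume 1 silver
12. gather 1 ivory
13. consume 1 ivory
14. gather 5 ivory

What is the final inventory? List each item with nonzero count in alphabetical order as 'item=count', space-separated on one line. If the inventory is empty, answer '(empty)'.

After 1 (gather 2 silver): silver=2
After 2 (craft beaker): beaker=2
After 3 (consume 2 beaker): (empty)
After 4 (gather 3 silver): silver=3
After 5 (craft beaker): beaker=2 silver=1
After 6 (gather 3 silver): beaker=2 silver=4
After 7 (craft beaker): beaker=4 silver=2
After 8 (craft beaker): beaker=6
After 9 (gather 3 silver): beaker=6 silver=3
After 10 (craft beaker): beaker=8 silver=1
After 11 (consume 1 silver): beaker=8
After 12 (gather 1 ivory): beaker=8 ivory=1
After 13 (consume 1 ivory): beaker=8
After 14 (gather 5 ivory): beaker=8 ivory=5

Answer: beaker=8 ivory=5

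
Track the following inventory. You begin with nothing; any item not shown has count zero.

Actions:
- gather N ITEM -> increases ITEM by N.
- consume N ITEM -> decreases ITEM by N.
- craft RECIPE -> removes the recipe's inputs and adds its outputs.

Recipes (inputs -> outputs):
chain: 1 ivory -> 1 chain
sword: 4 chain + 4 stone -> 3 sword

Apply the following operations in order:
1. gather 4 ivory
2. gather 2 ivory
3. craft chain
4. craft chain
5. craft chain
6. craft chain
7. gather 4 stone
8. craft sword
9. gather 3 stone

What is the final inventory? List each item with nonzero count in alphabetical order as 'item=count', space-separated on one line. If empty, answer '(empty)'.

Answer: ivory=2 stone=3 sword=3

Derivation:
After 1 (gather 4 ivory): ivory=4
After 2 (gather 2 ivory): ivory=6
After 3 (craft chain): chain=1 ivory=5
After 4 (craft chain): chain=2 ivory=4
After 5 (craft chain): chain=3 ivory=3
After 6 (craft chain): chain=4 ivory=2
After 7 (gather 4 stone): chain=4 ivory=2 stone=4
After 8 (craft sword): ivory=2 sword=3
After 9 (gather 3 stone): ivory=2 stone=3 sword=3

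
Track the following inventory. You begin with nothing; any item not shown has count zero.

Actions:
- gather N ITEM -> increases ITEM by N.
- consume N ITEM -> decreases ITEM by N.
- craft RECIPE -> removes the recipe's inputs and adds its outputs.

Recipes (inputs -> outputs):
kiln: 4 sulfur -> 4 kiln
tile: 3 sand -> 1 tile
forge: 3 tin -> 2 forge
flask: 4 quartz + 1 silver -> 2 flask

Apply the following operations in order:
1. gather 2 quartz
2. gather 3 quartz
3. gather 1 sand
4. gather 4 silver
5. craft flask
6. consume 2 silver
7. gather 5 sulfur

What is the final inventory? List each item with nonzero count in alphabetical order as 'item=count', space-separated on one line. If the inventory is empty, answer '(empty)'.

After 1 (gather 2 quartz): quartz=2
After 2 (gather 3 quartz): quartz=5
After 3 (gather 1 sand): quartz=5 sand=1
After 4 (gather 4 silver): quartz=5 sand=1 silver=4
After 5 (craft flask): flask=2 quartz=1 sand=1 silver=3
After 6 (consume 2 silver): flask=2 quartz=1 sand=1 silver=1
After 7 (gather 5 sulfur): flask=2 quartz=1 sand=1 silver=1 sulfur=5

Answer: flask=2 quartz=1 sand=1 silver=1 sulfur=5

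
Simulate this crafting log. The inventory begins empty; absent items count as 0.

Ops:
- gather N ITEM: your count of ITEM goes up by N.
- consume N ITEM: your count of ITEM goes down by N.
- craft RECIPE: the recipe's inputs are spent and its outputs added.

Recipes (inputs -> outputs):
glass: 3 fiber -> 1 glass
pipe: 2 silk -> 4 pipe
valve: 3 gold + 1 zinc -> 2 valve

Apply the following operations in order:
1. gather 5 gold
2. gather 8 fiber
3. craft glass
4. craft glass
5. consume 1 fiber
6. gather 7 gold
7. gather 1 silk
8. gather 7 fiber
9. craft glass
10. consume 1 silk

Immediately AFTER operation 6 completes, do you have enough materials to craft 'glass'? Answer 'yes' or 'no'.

Answer: no

Derivation:
After 1 (gather 5 gold): gold=5
After 2 (gather 8 fiber): fiber=8 gold=5
After 3 (craft glass): fiber=5 glass=1 gold=5
After 4 (craft glass): fiber=2 glass=2 gold=5
After 5 (consume 1 fiber): fiber=1 glass=2 gold=5
After 6 (gather 7 gold): fiber=1 glass=2 gold=12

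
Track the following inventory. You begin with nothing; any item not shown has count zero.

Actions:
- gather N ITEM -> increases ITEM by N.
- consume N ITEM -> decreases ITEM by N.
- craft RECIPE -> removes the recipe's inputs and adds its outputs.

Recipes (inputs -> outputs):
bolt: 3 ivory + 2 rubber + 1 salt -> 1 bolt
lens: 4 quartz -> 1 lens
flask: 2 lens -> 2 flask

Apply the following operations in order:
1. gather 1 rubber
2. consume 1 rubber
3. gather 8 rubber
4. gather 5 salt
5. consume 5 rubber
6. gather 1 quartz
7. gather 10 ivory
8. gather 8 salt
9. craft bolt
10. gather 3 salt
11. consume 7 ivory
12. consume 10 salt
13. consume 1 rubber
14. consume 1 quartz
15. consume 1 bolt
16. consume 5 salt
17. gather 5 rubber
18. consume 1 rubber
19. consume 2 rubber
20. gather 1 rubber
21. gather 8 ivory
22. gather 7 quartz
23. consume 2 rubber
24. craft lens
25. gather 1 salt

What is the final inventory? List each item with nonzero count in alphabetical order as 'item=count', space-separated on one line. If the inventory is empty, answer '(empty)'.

Answer: ivory=8 lens=1 quartz=3 rubber=1 salt=1

Derivation:
After 1 (gather 1 rubber): rubber=1
After 2 (consume 1 rubber): (empty)
After 3 (gather 8 rubber): rubber=8
After 4 (gather 5 salt): rubber=8 salt=5
After 5 (consume 5 rubber): rubber=3 salt=5
After 6 (gather 1 quartz): quartz=1 rubber=3 salt=5
After 7 (gather 10 ivory): ivory=10 quartz=1 rubber=3 salt=5
After 8 (gather 8 salt): ivory=10 quartz=1 rubber=3 salt=13
After 9 (craft bolt): bolt=1 ivory=7 quartz=1 rubber=1 salt=12
After 10 (gather 3 salt): bolt=1 ivory=7 quartz=1 rubber=1 salt=15
After 11 (consume 7 ivory): bolt=1 quartz=1 rubber=1 salt=15
After 12 (consume 10 salt): bolt=1 quartz=1 rubber=1 salt=5
After 13 (consume 1 rubber): bolt=1 quartz=1 salt=5
After 14 (consume 1 quartz): bolt=1 salt=5
After 15 (consume 1 bolt): salt=5
After 16 (consume 5 salt): (empty)
After 17 (gather 5 rubber): rubber=5
After 18 (consume 1 rubber): rubber=4
After 19 (consume 2 rubber): rubber=2
After 20 (gather 1 rubber): rubber=3
After 21 (gather 8 ivory): ivory=8 rubber=3
After 22 (gather 7 quartz): ivory=8 quartz=7 rubber=3
After 23 (consume 2 rubber): ivory=8 quartz=7 rubber=1
After 24 (craft lens): ivory=8 lens=1 quartz=3 rubber=1
After 25 (gather 1 salt): ivory=8 lens=1 quartz=3 rubber=1 salt=1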